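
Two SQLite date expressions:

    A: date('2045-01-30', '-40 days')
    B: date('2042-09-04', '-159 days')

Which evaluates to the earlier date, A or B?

A = 2044-12-21.
B = 2042-03-29.
B is earlier.

B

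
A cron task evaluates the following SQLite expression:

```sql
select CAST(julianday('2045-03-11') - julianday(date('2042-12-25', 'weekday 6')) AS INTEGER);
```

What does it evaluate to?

`weekday 6` advances to the next Saturday; 2042-12-25 is a Thursday, so it moves forward to 2042-12-27.
4 days remain in December 2042 after the 27th (31 − 27).
Full months from January 2043 through February 2045 contribute their day counts.
Then 11 days into March 2045.
Total: 4 + 31 + 28 + 31 + 30 + 31 + 30 + 31 + 31 + 30 + 31 + 30 + 31 + 31 + 29 + 31 + 30 + 31 + 30 + 31 + 31 + 30 + 31 + 30 + 31 + 31 + 28 + 11 = 805.

805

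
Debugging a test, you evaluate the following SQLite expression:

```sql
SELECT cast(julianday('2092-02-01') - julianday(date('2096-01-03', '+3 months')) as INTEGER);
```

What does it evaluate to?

Adding +3 months to 2096-01-03 gives 2096-04-03.
28 days remain in February 2092 after the 1st (29 − 1).
Full months from March 2092 through March 2096 contribute their day counts.
Then 3 days into April 2096.
Total: 28 + 31 + 30 + 31 + 30 + 31 + 31 + 30 + 31 + 30 + 31 + 31 + 28 + 31 + 30 + 31 + 30 + 31 + 31 + 30 + 31 + 30 + 31 + 31 + 28 + 31 + 30 + 31 + 30 + 31 + 31 + 30 + 31 + 30 + 31 + 31 + 28 + 31 + 30 + 31 + 30 + 31 + 31 + 30 + 31 + 30 + 31 + 31 + 29 + 31 + 3 = 1523.
The subtraction is earlier − later, so the result is −1523 → -1523.

-1523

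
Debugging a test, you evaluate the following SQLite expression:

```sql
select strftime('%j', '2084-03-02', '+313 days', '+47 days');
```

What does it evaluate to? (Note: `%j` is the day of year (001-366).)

First apply '+313 days', '+47 days': 2084-03-02 → 2085-02-25.
Day-of-year for 2085-02-25: days since 2085-01-01 inclusive = 56, zero-padded to 056.

056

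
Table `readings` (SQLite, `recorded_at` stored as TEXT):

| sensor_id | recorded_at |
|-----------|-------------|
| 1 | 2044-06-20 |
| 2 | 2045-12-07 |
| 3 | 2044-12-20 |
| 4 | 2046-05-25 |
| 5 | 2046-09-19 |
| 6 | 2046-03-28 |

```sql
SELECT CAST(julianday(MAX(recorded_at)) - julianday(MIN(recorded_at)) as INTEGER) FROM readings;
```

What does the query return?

821

MIN = 2044-06-20, MAX = 2046-09-19.
10 days remain in June 2044 after the 20th (30 − 20).
Full months from July 2044 through August 2046 contribute their day counts.
Then 19 days into September 2046.
Total: 10 + 31 + 31 + 30 + 31 + 30 + 31 + 31 + 28 + 31 + 30 + 31 + 30 + 31 + 31 + 30 + 31 + 30 + 31 + 31 + 28 + 31 + 30 + 31 + 30 + 31 + 31 + 19 = 821.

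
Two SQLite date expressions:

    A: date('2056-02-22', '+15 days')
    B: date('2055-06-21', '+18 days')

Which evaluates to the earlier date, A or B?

B

A = 2056-03-08.
B = 2055-07-09.
B is earlier.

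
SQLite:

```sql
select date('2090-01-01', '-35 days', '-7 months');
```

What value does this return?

Going back 1 day from 2090-01-01 reaches 2089-12-31 (last day of December, 31 days).
Going back 31 days from 2089-12-31 reaches 2089-11-30 (last day of November, 30 days).
Going back 3 days within November lands on 2089-11-27.
Adding -7 months to 2089-11-27 gives 2089-04-27.

2089-04-27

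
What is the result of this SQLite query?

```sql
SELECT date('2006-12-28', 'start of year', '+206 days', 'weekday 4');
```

2006-07-27

`start of year` rewinds 2006-12-28 to 2006-01-01.
Applying '+206 days' to 2006-01-01: counting 206 days forward gives 2006-07-26.
`weekday 4` advances to the next Thursday; 2006-07-26 is a Wednesday, so it moves forward to 2006-07-27.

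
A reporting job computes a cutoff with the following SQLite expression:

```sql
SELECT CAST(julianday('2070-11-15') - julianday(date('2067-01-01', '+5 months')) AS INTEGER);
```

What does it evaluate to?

Adding +5 months to 2067-01-01 gives 2067-06-01.
29 days remain in June 2067 after the 1st (30 − 1).
Full months from July 2067 through October 2070 contribute their day counts.
Then 15 days into November 2070.
Total: 29 + 31 + 31 + 30 + 31 + 30 + 31 + 31 + 29 + 31 + 30 + 31 + 30 + 31 + 31 + 30 + 31 + 30 + 31 + 31 + 28 + 31 + 30 + 31 + 30 + 31 + 31 + 30 + 31 + 30 + 31 + 31 + 28 + 31 + 30 + 31 + 30 + 31 + 31 + 30 + 31 + 15 = 1263.

1263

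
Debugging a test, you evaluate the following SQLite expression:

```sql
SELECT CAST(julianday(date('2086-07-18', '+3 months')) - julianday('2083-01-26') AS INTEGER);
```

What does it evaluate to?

Adding +3 months to 2086-07-18 gives 2086-10-18.
5 days remain in January 2083 after the 26th (31 − 26).
Full months from February 2083 through September 2086 contribute their day counts.
Then 18 days into October 2086.
Total: 5 + 28 + 31 + 30 + 31 + 30 + 31 + 31 + 30 + 31 + 30 + 31 + 31 + 29 + 31 + 30 + 31 + 30 + 31 + 31 + 30 + 31 + 30 + 31 + 31 + 28 + 31 + 30 + 31 + 30 + 31 + 31 + 30 + 31 + 30 + 31 + 31 + 28 + 31 + 30 + 31 + 30 + 31 + 31 + 30 + 18 = 1361.

1361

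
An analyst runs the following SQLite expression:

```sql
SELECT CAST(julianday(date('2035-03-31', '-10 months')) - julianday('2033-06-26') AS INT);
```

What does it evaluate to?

339

Adding -10 months to 2035-03-31 gives 2034-05-31.
4 days remain in June 2033 after the 26th (30 − 26).
Full months from July 2033 through April 2034 contribute their day counts.
Then 31 days into May 2034.
Total: 4 + 31 + 31 + 30 + 31 + 30 + 31 + 31 + 28 + 31 + 30 + 31 = 339.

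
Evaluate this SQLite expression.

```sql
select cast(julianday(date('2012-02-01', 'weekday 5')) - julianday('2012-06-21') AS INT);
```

`weekday 5` advances to the next Friday; 2012-02-01 is a Wednesday, so it moves forward to 2012-02-03.
26 days remain in February 2012 after the 3rd (29 − 3).
March 2012: 31 days.
April 2012: 30 days.
May 2012: 31 days.
Then 21 days into June 2012.
Total: 26 + 31 + 30 + 31 + 21 = 139.
The subtraction is earlier − later, so the result is −139 → -139.

-139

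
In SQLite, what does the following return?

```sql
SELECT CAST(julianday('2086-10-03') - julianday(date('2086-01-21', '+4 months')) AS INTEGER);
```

135

Adding +4 months to 2086-01-21 gives 2086-05-21.
10 days remain in May 2086 after the 21st (31 − 21).
June 2086: 30 days.
July 2086: 31 days.
August 2086: 31 days.
September 2086: 30 days.
Then 3 days into October 2086.
Total: 10 + 30 + 31 + 31 + 30 + 3 = 135.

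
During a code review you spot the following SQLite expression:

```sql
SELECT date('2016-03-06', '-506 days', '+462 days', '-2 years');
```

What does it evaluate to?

Applying '-506 days' to 2016-03-06: counting 506 days back gives 2014-10-17.
Applying '+462 days' to 2014-10-17: counting 462 days forward gives 2016-01-22.
Adding -2 years to 2016-01-22 gives 2014-01-22.

2014-01-22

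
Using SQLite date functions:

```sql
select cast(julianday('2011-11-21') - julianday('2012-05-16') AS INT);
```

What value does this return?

9 days remain in November 2011 after the 21st (30 − 21).
December 2011: 31 days.
January 2012: 31 days.
February 2012: 29 days (leap year).
March 2012: 31 days.
April 2012: 30 days.
Then 16 days into May 2012.
Total: 9 + 31 + 31 + 29 + 31 + 30 + 16 = 177.
The subtraction is earlier − later, so the result is −177 → -177.

-177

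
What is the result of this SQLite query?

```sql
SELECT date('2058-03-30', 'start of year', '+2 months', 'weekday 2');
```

2058-03-05

`start of year` rewinds 2058-03-30 to 2058-01-01.
Adding +2 months to 2058-01-01 gives 2058-03-01.
`weekday 2` advances to the next Tuesday; 2058-03-01 is a Friday, so it moves forward to 2058-03-05.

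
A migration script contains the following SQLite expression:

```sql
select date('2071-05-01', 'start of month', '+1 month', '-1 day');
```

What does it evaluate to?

2071-05-31

`start of month` rewinds 2071-05-01 to 2071-05-01.
Adding +1 month to 2071-05-01 gives 2071-06-01.
Going back 1 day from 2071-06-01 reaches 2071-05-31 (last day of May, 31 days).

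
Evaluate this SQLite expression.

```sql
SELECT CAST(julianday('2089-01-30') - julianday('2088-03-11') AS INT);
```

20 days remain in March 2088 after the 11th (31 − 11).
Full months from April 2088 through December 2088 contribute their day counts.
Then 30 days into January 2089.
Total: 20 + 30 + 31 + 30 + 31 + 31 + 30 + 31 + 30 + 31 + 30 = 325.

325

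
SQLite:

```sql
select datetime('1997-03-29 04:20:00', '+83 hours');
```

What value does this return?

+83 hours from 1997-03-29 04:20:00 is 1997-04-01 15:20:00 (crosses midnight).

1997-04-01 15:20:00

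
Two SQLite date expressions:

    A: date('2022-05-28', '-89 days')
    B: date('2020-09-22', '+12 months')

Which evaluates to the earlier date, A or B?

B

A = 2022-02-28.
B = 2021-09-22.
B is earlier.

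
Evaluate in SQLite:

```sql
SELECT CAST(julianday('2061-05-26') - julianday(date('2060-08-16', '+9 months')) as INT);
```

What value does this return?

Adding +9 months to 2060-08-16 gives 2061-05-16.
Both dates are in May 2061: 26 − 16 = 10.

10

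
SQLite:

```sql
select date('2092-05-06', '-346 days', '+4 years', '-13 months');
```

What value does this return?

Applying '-346 days' to 2092-05-06: counting 346 days back gives 2091-05-26.
Adding +4 years to 2091-05-26 gives 2095-05-26.
Adding -13 months to 2095-05-26 gives 2094-04-26.

2094-04-26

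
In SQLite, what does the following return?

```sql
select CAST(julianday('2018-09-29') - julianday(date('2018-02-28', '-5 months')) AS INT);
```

366

Adding -5 months to 2018-02-28 gives 2017-09-28.
2 days remain in September 2017 after the 28th (30 − 28).
Full months from October 2017 through August 2018 contribute their day counts.
Then 29 days into September 2018.
Total: 2 + 31 + 30 + 31 + 31 + 28 + 31 + 30 + 31 + 30 + 31 + 31 + 29 = 366.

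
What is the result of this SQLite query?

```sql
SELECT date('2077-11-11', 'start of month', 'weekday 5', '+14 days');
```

2077-11-19

`start of month` rewinds 2077-11-11 to 2077-11-01.
`weekday 5` advances to the next Friday; 2077-11-01 is a Monday, so it moves forward to 2077-11-05.
Advancing 14 more days within November lands on 2077-11-19.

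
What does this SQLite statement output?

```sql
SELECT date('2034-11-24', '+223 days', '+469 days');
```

2036-10-16

Applying '+223 days' to 2034-11-24: counting 223 days forward gives 2035-07-05.
Applying '+469 days' to 2035-07-05: counting 469 days forward gives 2036-10-16.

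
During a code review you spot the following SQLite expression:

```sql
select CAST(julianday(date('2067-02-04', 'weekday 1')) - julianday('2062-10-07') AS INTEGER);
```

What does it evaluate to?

1584

`weekday 1` advances to the next Monday; 2067-02-04 is a Friday, so it moves forward to 2067-02-07.
24 days remain in October 2062 after the 7th (31 − 7).
Full months from November 2062 through January 2067 contribute their day counts.
Then 7 days into February 2067.
Total: 24 + 30 + 31 + 31 + 28 + 31 + 30 + 31 + 30 + 31 + 31 + 30 + 31 + 30 + 31 + 31 + 29 + 31 + 30 + 31 + 30 + 31 + 31 + 30 + 31 + 30 + 31 + 31 + 28 + 31 + 30 + 31 + 30 + 31 + 31 + 30 + 31 + 30 + 31 + 31 + 28 + 31 + 30 + 31 + 30 + 31 + 31 + 30 + 31 + 30 + 31 + 31 + 7 = 1584.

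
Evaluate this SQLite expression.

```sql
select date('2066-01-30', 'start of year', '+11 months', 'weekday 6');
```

2066-12-04

`start of year` rewinds 2066-01-30 to 2066-01-01.
Adding +11 months to 2066-01-01 gives 2066-12-01.
`weekday 6` advances to the next Saturday; 2066-12-01 is a Wednesday, so it moves forward to 2066-12-04.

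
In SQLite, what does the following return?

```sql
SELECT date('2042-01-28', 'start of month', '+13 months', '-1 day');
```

`start of month` rewinds 2042-01-28 to 2042-01-01.
Adding +13 months to 2042-01-01 gives 2043-02-01.
Going back 1 day from 2043-02-01 reaches 2043-01-31 (last day of January, 31 days).

2043-01-31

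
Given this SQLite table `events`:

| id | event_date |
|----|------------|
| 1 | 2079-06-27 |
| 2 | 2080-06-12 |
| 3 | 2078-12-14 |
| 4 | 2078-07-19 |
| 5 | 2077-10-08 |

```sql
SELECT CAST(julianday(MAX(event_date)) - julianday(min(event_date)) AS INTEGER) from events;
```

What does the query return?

978

MIN = 2077-10-08, MAX = 2080-06-12.
23 days remain in October 2077 after the 8th (31 − 8).
Full months from November 2077 through May 2080 contribute their day counts.
Then 12 days into June 2080.
Total: 23 + 30 + 31 + 31 + 28 + 31 + 30 + 31 + 30 + 31 + 31 + 30 + 31 + 30 + 31 + 31 + 28 + 31 + 30 + 31 + 30 + 31 + 31 + 30 + 31 + 30 + 31 + 31 + 29 + 31 + 30 + 31 + 12 = 978.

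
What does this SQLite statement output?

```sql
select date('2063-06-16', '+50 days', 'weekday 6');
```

Applying '+50 days' to 2063-06-16: counting 50 days forward gives 2063-08-05.
`weekday 6` advances to the next Saturday; 2063-08-05 is a Sunday, so it moves forward to 2063-08-11.

2063-08-11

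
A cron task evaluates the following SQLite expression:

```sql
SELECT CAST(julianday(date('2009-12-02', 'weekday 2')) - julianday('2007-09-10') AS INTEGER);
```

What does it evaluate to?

820

`weekday 2` advances to the next Tuesday; 2009-12-02 is a Wednesday, so it moves forward to 2009-12-08.
20 days remain in September 2007 after the 10th (30 − 10).
Full months from October 2007 through November 2009 contribute their day counts.
Then 8 days into December 2009.
Total: 20 + 31 + 30 + 31 + 31 + 29 + 31 + 30 + 31 + 30 + 31 + 31 + 30 + 31 + 30 + 31 + 31 + 28 + 31 + 30 + 31 + 30 + 31 + 31 + 30 + 31 + 30 + 8 = 820.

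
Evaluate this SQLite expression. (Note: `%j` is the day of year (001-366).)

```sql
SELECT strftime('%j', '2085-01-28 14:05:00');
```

Day-of-year for 2085-01-28: days since 2085-01-01 inclusive = 28, zero-padded to 028.

028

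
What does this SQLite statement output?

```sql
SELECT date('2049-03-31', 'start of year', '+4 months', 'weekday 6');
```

2049-05-01

`start of year` rewinds 2049-03-31 to 2049-01-01.
Adding +4 months to 2049-01-01 gives 2049-05-01.
`weekday 6` advances to the next Saturday; 2049-05-01 is already a Saturday, so it stays at 2049-05-01.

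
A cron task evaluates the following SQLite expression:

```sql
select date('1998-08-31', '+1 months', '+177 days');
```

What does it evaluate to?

Adding +1 month to 1998-08-31 targets 1998-09-31. September 1998 has only 30 days, so SQLite normalizes the 1-day overflow forward to 1998-10-01.
Applying '+177 days' to 1998-10-01: counting 177 days forward gives 1999-03-27.

1999-03-27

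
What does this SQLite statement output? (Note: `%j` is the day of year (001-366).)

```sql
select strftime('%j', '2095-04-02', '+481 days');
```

First apply '+481 days': 2095-04-02 → 2096-07-26.
Day-of-year for 2096-07-26: days since 2096-01-01 inclusive = 208, zero-padded to 208.

208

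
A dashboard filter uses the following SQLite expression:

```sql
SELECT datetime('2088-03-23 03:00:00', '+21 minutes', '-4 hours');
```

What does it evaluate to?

2088-03-22 23:21:00

+21 minutes from 2088-03-23 03:00:00 is 2088-03-23 03:21:00.
-4 hours from 2088-03-23 03:21:00 is 2088-03-22 23:21:00 (crosses midnight).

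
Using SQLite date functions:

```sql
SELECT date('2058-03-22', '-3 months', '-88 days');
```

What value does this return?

2057-09-25

Adding -3 months to 2058-03-22 gives 2057-12-22.
Applying '-88 days' to 2057-12-22: counting 88 days back gives 2057-09-25.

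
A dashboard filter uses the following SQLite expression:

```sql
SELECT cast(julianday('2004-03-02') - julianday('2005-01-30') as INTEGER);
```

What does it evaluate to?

-334

29 days remain in March 2004 after the 2nd (31 − 2).
Full months from April 2004 through December 2004 contribute their day counts.
Then 30 days into January 2005.
Total: 29 + 30 + 31 + 30 + 31 + 31 + 30 + 31 + 30 + 31 + 30 = 334.
The subtraction is earlier − later, so the result is −334 → -334.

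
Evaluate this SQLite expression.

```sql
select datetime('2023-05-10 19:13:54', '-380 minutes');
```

380 minutes = 6h 20m; -380 minutes from 2023-05-10 19:13:54 is 2023-05-10 12:53:54.

2023-05-10 12:53:54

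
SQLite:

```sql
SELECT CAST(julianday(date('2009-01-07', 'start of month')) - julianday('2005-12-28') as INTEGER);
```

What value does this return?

1100

`start of month` rewinds 2009-01-07 to 2009-01-01.
3 days remain in December 2005 after the 28th (31 − 28).
Full months from January 2006 through December 2008 contribute their day counts.
Then 1 day into January 2009.
Total: 3 + 31 + 28 + 31 + 30 + 31 + 30 + 31 + 31 + 30 + 31 + 30 + 31 + 31 + 28 + 31 + 30 + 31 + 30 + 31 + 31 + 30 + 31 + 30 + 31 + 31 + 29 + 31 + 30 + 31 + 30 + 31 + 31 + 30 + 31 + 30 + 31 + 1 = 1100.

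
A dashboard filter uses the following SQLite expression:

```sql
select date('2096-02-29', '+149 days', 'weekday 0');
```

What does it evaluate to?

2096-07-29

Applying '+149 days' to 2096-02-29: counting 149 days forward gives 2096-07-27.
`weekday 0` advances to the next Sunday; 2096-07-27 is a Friday, so it moves forward to 2096-07-29.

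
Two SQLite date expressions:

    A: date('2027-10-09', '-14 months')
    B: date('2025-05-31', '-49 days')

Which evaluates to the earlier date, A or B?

A = 2026-08-09.
B = 2025-04-12.
B is earlier.

B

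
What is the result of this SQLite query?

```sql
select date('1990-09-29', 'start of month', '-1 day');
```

1990-08-31

`start of month` rewinds 1990-09-29 to 1990-09-01.
Going back 1 day from 1990-09-01 reaches 1990-08-31 (last day of August, 31 days).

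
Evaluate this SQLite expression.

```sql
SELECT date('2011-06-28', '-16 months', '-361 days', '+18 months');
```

2010-09-04

Adding -16 months to 2011-06-28 gives 2010-02-28.
Applying '-361 days' to 2010-02-28: counting 361 days back gives 2009-03-04.
Adding +18 months to 2009-03-04 gives 2010-09-04.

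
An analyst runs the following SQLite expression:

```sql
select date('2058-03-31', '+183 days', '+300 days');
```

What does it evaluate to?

Applying '+183 days' to 2058-03-31: counting 183 days forward gives 2058-09-30.
Applying '+300 days' to 2058-09-30: counting 300 days forward gives 2059-07-27.

2059-07-27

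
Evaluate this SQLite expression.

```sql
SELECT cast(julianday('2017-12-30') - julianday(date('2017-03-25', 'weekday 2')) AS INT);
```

277

`weekday 2` advances to the next Tuesday; 2017-03-25 is a Saturday, so it moves forward to 2017-03-28.
3 days remain in March 2017 after the 28th (31 − 28).
Full months from April 2017 through November 2017 contribute their day counts.
Then 30 days into December 2017.
Total: 3 + 30 + 31 + 30 + 31 + 31 + 30 + 31 + 30 + 30 = 277.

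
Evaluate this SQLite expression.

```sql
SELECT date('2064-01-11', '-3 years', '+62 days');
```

2061-03-14

Adding -3 years to 2064-01-11 gives 2061-01-11.
Applying '+62 days' to 2061-01-11: counting 62 days forward gives 2061-03-14.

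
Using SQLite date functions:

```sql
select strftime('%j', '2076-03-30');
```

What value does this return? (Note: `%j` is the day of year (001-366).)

Day-of-year for 2076-03-30: days since 2076-01-01 inclusive = 90, zero-padded to 090.

090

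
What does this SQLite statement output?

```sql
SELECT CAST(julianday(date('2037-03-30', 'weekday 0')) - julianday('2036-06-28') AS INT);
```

281

`weekday 0` advances to the next Sunday; 2037-03-30 is a Monday, so it moves forward to 2037-04-05.
2 days remain in June 2036 after the 28th (30 − 28).
Full months from July 2036 through March 2037 contribute their day counts.
Then 5 days into April 2037.
Total: 2 + 31 + 31 + 30 + 31 + 30 + 31 + 31 + 28 + 31 + 5 = 281.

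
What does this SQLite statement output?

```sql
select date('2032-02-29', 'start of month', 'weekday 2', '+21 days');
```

2032-02-24

`start of month` rewinds 2032-02-29 to 2032-02-01.
`weekday 2` advances to the next Tuesday; 2032-02-01 is a Sunday, so it moves forward to 2032-02-03.
Advancing 21 more days within February lands on 2032-02-24.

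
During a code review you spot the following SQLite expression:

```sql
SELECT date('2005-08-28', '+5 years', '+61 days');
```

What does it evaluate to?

Adding +5 years to 2005-08-28 gives 2010-08-28.
Applying '+61 days' to 2010-08-28: counting 61 days forward gives 2010-10-28.

2010-10-28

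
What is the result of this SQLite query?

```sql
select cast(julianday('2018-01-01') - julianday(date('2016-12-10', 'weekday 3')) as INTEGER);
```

383

`weekday 3` advances to the next Wednesday; 2016-12-10 is a Saturday, so it moves forward to 2016-12-14.
17 days remain in December 2016 after the 14th (31 − 14).
Full months from January 2017 through December 2017 contribute their day counts.
Then 1 day into January 2018.
Total: 17 + 31 + 28 + 31 + 30 + 31 + 30 + 31 + 31 + 30 + 31 + 30 + 31 + 1 = 383.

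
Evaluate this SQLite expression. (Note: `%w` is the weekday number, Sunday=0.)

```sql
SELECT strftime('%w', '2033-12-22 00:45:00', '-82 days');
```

First apply '-82 days': 2033-12-22 00:45:00 → 2033-10-01 00:45:00.
2033-10-01 is a Saturday; with Sunday=0 that is 6.

6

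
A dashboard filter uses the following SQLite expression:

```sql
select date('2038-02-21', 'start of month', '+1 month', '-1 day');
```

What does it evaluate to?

`start of month` rewinds 2038-02-21 to 2038-02-01.
Adding +1 month to 2038-02-01 gives 2038-03-01.
Going back 1 day from 2038-03-01 reaches 2038-02-28 (last day of February, 28 days).

2038-02-28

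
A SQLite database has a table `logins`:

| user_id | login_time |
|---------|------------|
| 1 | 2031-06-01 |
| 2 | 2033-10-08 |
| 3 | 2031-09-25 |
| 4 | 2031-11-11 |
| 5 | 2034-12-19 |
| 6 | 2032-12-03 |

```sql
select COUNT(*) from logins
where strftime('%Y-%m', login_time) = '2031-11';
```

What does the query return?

Rows with year-month 2031-11: 2031-11-11 → 1.

1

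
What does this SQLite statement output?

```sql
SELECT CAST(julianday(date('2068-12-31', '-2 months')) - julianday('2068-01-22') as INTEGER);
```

Adding -2 months to 2068-12-31 gives 2068-10-31.
9 days remain in January 2068 after the 22nd (31 − 22).
Full months from February 2068 through September 2068 contribute their day counts.
Then 31 days into October 2068.
Total: 9 + 29 + 31 + 30 + 31 + 30 + 31 + 31 + 30 + 31 = 283.

283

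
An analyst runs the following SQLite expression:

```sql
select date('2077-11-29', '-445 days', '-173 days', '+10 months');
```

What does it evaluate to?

2077-01-21

Applying '-445 days' to 2077-11-29: counting 445 days back gives 2076-09-10.
Applying '-173 days' to 2076-09-10: counting 173 days back gives 2076-03-21.
Adding +10 months to 2076-03-21 gives 2077-01-21.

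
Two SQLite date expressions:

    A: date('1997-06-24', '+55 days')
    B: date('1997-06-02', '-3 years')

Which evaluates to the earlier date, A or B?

B

A = 1997-08-18.
B = 1994-06-02.
B is earlier.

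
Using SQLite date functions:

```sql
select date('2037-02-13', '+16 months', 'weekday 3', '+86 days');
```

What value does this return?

Adding +16 months to 2037-02-13 gives 2038-06-13.
`weekday 3` advances to the next Wednesday; 2038-06-13 is a Sunday, so it moves forward to 2038-06-16.
Applying '+86 days' to 2038-06-16: counting 86 days forward gives 2038-09-10.

2038-09-10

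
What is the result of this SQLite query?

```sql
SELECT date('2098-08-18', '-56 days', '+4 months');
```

Applying '-56 days' to 2098-08-18: counting 56 days back gives 2098-06-23.
Adding +4 months to 2098-06-23 gives 2098-10-23.

2098-10-23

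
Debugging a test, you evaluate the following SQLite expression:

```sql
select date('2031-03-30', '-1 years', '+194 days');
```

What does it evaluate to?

Adding -1 year to 2031-03-30 gives 2030-03-30.
Applying '+194 days' to 2030-03-30: counting 194 days forward gives 2030-10-10.

2030-10-10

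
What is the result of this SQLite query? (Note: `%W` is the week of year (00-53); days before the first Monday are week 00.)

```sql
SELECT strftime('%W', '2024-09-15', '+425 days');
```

45

First apply '+425 days': 2024-09-15 → 2025-11-14.
2025-11-14 is a Friday. SQLite's %W counts Mondays since the year started; the result is 45.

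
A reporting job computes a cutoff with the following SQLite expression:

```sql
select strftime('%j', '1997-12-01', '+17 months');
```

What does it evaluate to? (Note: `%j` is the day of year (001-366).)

First apply '+17 months': 1997-12-01 → 1999-05-01.
Day-of-year for 1999-05-01: days since 1999-01-01 inclusive = 121, zero-padded to 121.

121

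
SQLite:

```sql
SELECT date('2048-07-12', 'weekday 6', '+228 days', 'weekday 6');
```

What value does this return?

`weekday 6` advances to the next Saturday; 2048-07-12 is a Sunday, so it moves forward to 2048-07-18.
Applying '+228 days' to 2048-07-18: counting 228 days forward gives 2049-03-03.
`weekday 6` advances to the next Saturday; 2049-03-03 is a Wednesday, so it moves forward to 2049-03-06.

2049-03-06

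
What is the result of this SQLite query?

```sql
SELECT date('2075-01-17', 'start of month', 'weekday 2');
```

2075-01-01

`start of month` rewinds 2075-01-17 to 2075-01-01.
`weekday 2` advances to the next Tuesday; 2075-01-01 is already a Tuesday, so it stays at 2075-01-01.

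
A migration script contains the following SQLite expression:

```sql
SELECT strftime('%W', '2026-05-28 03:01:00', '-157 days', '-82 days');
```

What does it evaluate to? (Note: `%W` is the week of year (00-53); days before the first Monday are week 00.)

First apply '-157 days', '-82 days': 2026-05-28 03:01:00 → 2025-10-01 03:01:00.
2025-10-01 is a Wednesday. SQLite's %W counts Mondays since the year started; the result is 39.

39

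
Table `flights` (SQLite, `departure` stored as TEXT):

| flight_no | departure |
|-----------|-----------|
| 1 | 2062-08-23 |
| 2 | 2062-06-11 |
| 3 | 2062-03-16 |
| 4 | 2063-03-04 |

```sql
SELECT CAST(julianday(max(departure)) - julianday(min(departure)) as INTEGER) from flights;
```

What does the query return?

353

MIN = 2062-03-16, MAX = 2063-03-04.
15 days remain in March 2062 after the 16th (31 − 16).
Full months from April 2062 through February 2063 contribute their day counts.
Then 4 days into March 2063.
Total: 15 + 30 + 31 + 30 + 31 + 31 + 30 + 31 + 30 + 31 + 31 + 28 + 4 = 353.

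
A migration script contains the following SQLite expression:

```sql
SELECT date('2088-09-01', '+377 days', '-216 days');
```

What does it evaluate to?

Applying '+377 days' to 2088-09-01: counting 377 days forward gives 2089-09-13.
Applying '-216 days' to 2089-09-13: counting 216 days back gives 2089-02-09.

2089-02-09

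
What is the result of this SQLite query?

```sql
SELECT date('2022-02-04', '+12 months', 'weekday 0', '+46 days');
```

Adding +12 months to 2022-02-04 gives 2023-02-04.
`weekday 0` advances to the next Sunday; 2023-02-04 is a Saturday, so it moves forward to 2023-02-05.
Applying '+46 days' to 2023-02-05: counting 46 days forward gives 2023-03-23.

2023-03-23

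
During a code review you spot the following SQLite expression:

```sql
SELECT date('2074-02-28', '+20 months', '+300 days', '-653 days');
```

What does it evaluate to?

Adding +20 months to 2074-02-28 gives 2075-10-28.
Applying '+300 days' to 2075-10-28: counting 300 days forward gives 2076-08-23.
Applying '-653 days' to 2076-08-23: counting 653 days back gives 2074-11-09.

2074-11-09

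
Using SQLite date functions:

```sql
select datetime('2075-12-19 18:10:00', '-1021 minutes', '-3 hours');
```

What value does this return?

2075-12-18 22:09:00

1021 minutes = 17h 1m; -1021 minutes from 2075-12-19 18:10:00 is 2075-12-19 01:09:00.
-3 hours from 2075-12-19 01:09:00 is 2075-12-18 22:09:00 (crosses midnight).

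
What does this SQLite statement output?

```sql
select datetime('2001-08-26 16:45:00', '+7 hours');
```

2001-08-26 23:45:00

+7 hours from 2001-08-26 16:45:00 is 2001-08-26 23:45:00.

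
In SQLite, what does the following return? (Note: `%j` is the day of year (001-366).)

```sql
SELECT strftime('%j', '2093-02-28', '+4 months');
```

179

First apply '+4 months': 2093-02-28 → 2093-06-28.
Day-of-year for 2093-06-28: days since 2093-01-01 inclusive = 179, zero-padded to 179.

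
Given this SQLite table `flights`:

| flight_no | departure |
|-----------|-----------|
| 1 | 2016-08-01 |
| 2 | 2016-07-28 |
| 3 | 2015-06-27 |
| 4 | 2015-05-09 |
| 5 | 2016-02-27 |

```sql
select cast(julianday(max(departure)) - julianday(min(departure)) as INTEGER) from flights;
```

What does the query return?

450

MIN = 2015-05-09, MAX = 2016-08-01.
22 days remain in May 2015 after the 9th (31 − 9).
Full months from June 2015 through July 2016 contribute their day counts.
Then 1 day into August 2016.
Total: 22 + 30 + 31 + 31 + 30 + 31 + 30 + 31 + 31 + 29 + 31 + 30 + 31 + 30 + 31 + 1 = 450.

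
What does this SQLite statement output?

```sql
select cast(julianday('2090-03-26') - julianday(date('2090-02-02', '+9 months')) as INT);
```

Adding +9 months to 2090-02-02 gives 2090-11-02.
5 days remain in March 2090 after the 26th (31 − 26).
Full months from April 2090 through October 2090 contribute their day counts.
Then 2 days into November 2090.
Total: 5 + 30 + 31 + 30 + 31 + 31 + 30 + 31 + 2 = 221.
The subtraction is earlier − later, so the result is −221 → -221.

-221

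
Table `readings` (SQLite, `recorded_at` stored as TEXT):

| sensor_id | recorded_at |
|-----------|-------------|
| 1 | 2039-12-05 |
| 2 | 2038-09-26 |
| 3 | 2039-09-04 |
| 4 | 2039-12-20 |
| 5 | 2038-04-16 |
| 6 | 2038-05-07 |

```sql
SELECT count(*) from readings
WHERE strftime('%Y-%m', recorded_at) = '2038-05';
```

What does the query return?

1

Rows with year-month 2038-05: 2038-05-07 → 1.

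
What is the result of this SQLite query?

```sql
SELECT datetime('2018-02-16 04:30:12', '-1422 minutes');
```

2018-02-15 04:48:12

1422 minutes = 23h 42m; -1422 minutes from 2018-02-16 04:30:12 is 2018-02-15 04:48:12 (crosses midnight).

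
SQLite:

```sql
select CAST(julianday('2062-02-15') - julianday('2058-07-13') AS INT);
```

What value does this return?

1313

18 days remain in July 2058 after the 13th (31 − 13).
Full months from August 2058 through January 2062 contribute their day counts.
Then 15 days into February 2062.
Total: 18 + 31 + 30 + 31 + 30 + 31 + 31 + 28 + 31 + 30 + 31 + 30 + 31 + 31 + 30 + 31 + 30 + 31 + 31 + 29 + 31 + 30 + 31 + 30 + 31 + 31 + 30 + 31 + 30 + 31 + 31 + 28 + 31 + 30 + 31 + 30 + 31 + 31 + 30 + 31 + 30 + 31 + 31 + 15 = 1313.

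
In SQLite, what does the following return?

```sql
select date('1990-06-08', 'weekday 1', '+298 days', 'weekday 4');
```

1991-04-11

`weekday 1` advances to the next Monday; 1990-06-08 is a Friday, so it moves forward to 1990-06-11.
Applying '+298 days' to 1990-06-11: counting 298 days forward gives 1991-04-05.
`weekday 4` advances to the next Thursday; 1991-04-05 is a Friday, so it moves forward to 1991-04-11.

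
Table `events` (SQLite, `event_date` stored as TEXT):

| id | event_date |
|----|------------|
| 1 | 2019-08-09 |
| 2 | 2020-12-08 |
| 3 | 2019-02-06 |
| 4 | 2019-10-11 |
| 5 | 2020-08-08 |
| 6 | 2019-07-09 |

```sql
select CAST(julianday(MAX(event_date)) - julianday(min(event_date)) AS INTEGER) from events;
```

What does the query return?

MIN = 2019-02-06, MAX = 2020-12-08.
22 days remain in February 2019 after the 6th (28 − 6).
Full months from March 2019 through November 2020 contribute their day counts.
Then 8 days into December 2020.
Total: 22 + 31 + 30 + 31 + 30 + 31 + 31 + 30 + 31 + 30 + 31 + 31 + 29 + 31 + 30 + 31 + 30 + 31 + 31 + 30 + 31 + 30 + 8 = 671.

671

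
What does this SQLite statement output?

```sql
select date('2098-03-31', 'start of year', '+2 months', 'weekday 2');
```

2098-03-04

`start of year` rewinds 2098-03-31 to 2098-01-01.
Adding +2 months to 2098-01-01 gives 2098-03-01.
`weekday 2` advances to the next Tuesday; 2098-03-01 is a Saturday, so it moves forward to 2098-03-04.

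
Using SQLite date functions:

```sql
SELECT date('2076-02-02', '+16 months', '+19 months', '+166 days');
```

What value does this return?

2079-06-17

Adding +16 months to 2076-02-02 gives 2077-06-02.
Adding +19 months to 2077-06-02 gives 2079-01-02.
Applying '+166 days' to 2079-01-02: counting 166 days forward gives 2079-06-17.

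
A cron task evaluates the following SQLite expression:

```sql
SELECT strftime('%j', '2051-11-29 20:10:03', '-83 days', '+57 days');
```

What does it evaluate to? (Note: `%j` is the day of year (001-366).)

First apply '-83 days', '+57 days': 2051-11-29 20:10:03 → 2051-11-03 20:10:03.
Day-of-year for 2051-11-03: days since 2051-01-01 inclusive = 307, zero-padded to 307.

307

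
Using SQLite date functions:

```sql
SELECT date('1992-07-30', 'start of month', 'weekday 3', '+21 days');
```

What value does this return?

`start of month` rewinds 1992-07-30 to 1992-07-01.
`weekday 3` advances to the next Wednesday; 1992-07-01 is already a Wednesday, so it stays at 1992-07-01.
Advancing 21 more days within July lands on 1992-07-22.

1992-07-22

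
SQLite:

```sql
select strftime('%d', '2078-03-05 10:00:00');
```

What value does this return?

`%d` extracts the 2-digit day of month: 05.

05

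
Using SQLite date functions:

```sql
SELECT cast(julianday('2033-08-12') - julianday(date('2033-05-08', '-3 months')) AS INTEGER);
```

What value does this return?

Adding -3 months to 2033-05-08 gives 2033-02-08.
20 days remain in February 2033 after the 8th (28 − 8).
March 2033: 31 days.
April 2033: 30 days.
May 2033: 31 days.
June 2033: 30 days.
July 2033: 31 days.
Then 12 days into August 2033.
Total: 20 + 31 + 30 + 31 + 30 + 31 + 12 = 185.

185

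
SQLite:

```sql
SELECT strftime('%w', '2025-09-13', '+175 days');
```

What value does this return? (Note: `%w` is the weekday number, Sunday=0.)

First apply '+175 days': 2025-09-13 → 2026-03-07.
2026-03-07 is a Saturday; with Sunday=0 that is 6.

6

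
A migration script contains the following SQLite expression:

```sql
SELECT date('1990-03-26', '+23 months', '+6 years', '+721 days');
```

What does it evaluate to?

Adding +23 months to 1990-03-26 gives 1992-02-26.
Adding +6 years to 1992-02-26 gives 1998-02-26.
Applying '+721 days' to 1998-02-26: counting 721 days forward gives 2000-02-17.

2000-02-17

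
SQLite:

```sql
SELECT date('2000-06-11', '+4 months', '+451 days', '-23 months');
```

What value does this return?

2000-02-05

Adding +4 months to 2000-06-11 gives 2000-10-11.
Applying '+451 days' to 2000-10-11: counting 451 days forward gives 2002-01-05.
Adding -23 months to 2002-01-05 gives 2000-02-05.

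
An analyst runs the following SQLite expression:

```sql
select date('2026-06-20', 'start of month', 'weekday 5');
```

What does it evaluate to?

`start of month` rewinds 2026-06-20 to 2026-06-01.
`weekday 5` advances to the next Friday; 2026-06-01 is a Monday, so it moves forward to 2026-06-05.

2026-06-05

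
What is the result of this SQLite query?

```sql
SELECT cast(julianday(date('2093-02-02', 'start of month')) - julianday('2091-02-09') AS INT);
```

`start of month` rewinds 2093-02-02 to 2093-02-01.
19 days remain in February 2091 after the 9th (28 − 9).
Full months from March 2091 through January 2093 contribute their day counts.
Then 1 day into February 2093.
Total: 19 + 31 + 30 + 31 + 30 + 31 + 31 + 30 + 31 + 30 + 31 + 31 + 29 + 31 + 30 + 31 + 30 + 31 + 31 + 30 + 31 + 30 + 31 + 31 + 1 = 723.

723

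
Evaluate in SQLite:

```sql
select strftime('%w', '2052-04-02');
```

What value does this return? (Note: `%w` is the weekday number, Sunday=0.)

2

2052-04-02 is a Tuesday; with Sunday=0 that is 2.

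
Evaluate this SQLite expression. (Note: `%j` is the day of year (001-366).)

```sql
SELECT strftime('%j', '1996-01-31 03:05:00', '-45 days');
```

First apply '-45 days': 1996-01-31 03:05:00 → 1995-12-17 03:05:00.
Day-of-year for 1995-12-17: days since 1995-01-01 inclusive = 351, zero-padded to 351.

351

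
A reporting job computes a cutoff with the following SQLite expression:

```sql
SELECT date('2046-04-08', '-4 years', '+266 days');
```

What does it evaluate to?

2042-12-30

Adding -4 years to 2046-04-08 gives 2042-04-08.
Applying '+266 days' to 2042-04-08: counting 266 days forward gives 2042-12-30.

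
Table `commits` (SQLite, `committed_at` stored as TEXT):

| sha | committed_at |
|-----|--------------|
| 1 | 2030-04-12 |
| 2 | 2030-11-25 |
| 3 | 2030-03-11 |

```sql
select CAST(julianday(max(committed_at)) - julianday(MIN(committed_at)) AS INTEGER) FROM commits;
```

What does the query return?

259

MIN = 2030-03-11, MAX = 2030-11-25.
20 days remain in March 2030 after the 11th (31 − 11).
Full months from April 2030 through October 2030 contribute their day counts.
Then 25 days into November 2030.
Total: 20 + 30 + 31 + 30 + 31 + 31 + 30 + 31 + 25 = 259.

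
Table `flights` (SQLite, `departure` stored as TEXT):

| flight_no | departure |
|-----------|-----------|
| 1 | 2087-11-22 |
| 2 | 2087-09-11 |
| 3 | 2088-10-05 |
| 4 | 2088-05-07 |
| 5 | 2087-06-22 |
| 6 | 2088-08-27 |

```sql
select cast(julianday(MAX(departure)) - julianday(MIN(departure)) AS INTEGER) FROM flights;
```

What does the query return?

MIN = 2087-06-22, MAX = 2088-10-05.
8 days remain in June 2087 after the 22nd (30 − 22).
Full months from July 2087 through September 2088 contribute their day counts.
Then 5 days into October 2088.
Total: 8 + 31 + 31 + 30 + 31 + 30 + 31 + 31 + 29 + 31 + 30 + 31 + 30 + 31 + 31 + 30 + 5 = 471.

471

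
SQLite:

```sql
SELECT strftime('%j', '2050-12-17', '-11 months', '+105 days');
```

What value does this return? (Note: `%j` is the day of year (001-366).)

122

First apply '-11 months', '+105 days': 2050-12-17 → 2050-05-02.
Day-of-year for 2050-05-02: days since 2050-01-01 inclusive = 122, zero-padded to 122.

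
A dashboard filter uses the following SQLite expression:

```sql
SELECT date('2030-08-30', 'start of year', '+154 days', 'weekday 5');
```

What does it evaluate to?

`start of year` rewinds 2030-08-30 to 2030-01-01.
Applying '+154 days' to 2030-01-01: counting 154 days forward gives 2030-06-04.
`weekday 5` advances to the next Friday; 2030-06-04 is a Tuesday, so it moves forward to 2030-06-07.

2030-06-07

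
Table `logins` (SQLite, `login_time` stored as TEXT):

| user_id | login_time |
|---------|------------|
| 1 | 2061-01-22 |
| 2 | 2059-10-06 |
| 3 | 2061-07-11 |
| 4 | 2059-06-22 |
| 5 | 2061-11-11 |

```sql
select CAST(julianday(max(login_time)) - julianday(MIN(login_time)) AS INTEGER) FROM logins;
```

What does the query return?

MIN = 2059-06-22, MAX = 2061-11-11.
8 days remain in June 2059 after the 22nd (30 − 22).
Full months from July 2059 through October 2061 contribute their day counts.
Then 11 days into November 2061.
Total: 8 + 31 + 31 + 30 + 31 + 30 + 31 + 31 + 29 + 31 + 30 + 31 + 30 + 31 + 31 + 30 + 31 + 30 + 31 + 31 + 28 + 31 + 30 + 31 + 30 + 31 + 31 + 30 + 31 + 11 = 873.

873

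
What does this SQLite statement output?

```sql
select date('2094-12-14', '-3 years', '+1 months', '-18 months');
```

2090-07-14

Adding -3 years to 2094-12-14 gives 2091-12-14.
Adding +1 month to 2091-12-14 gives 2092-01-14.
Adding -18 months to 2092-01-14 gives 2090-07-14.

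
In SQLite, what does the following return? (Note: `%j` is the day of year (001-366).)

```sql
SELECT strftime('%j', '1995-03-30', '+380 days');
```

104

First apply '+380 days': 1995-03-30 → 1996-04-13.
Day-of-year for 1996-04-13: days since 1996-01-01 inclusive = 104, zero-padded to 104.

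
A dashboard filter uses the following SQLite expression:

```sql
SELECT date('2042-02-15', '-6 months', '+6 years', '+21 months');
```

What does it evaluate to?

Adding -6 months to 2042-02-15 gives 2041-08-15.
Adding +6 years to 2041-08-15 gives 2047-08-15.
Adding +21 months to 2047-08-15 gives 2049-05-15.

2049-05-15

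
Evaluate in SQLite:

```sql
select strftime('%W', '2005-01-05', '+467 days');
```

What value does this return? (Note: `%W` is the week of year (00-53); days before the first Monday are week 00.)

First apply '+467 days': 2005-01-05 → 2006-04-17.
2006-04-17 is a Monday. SQLite's %W counts Mondays since the year started; the result is 16.

16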